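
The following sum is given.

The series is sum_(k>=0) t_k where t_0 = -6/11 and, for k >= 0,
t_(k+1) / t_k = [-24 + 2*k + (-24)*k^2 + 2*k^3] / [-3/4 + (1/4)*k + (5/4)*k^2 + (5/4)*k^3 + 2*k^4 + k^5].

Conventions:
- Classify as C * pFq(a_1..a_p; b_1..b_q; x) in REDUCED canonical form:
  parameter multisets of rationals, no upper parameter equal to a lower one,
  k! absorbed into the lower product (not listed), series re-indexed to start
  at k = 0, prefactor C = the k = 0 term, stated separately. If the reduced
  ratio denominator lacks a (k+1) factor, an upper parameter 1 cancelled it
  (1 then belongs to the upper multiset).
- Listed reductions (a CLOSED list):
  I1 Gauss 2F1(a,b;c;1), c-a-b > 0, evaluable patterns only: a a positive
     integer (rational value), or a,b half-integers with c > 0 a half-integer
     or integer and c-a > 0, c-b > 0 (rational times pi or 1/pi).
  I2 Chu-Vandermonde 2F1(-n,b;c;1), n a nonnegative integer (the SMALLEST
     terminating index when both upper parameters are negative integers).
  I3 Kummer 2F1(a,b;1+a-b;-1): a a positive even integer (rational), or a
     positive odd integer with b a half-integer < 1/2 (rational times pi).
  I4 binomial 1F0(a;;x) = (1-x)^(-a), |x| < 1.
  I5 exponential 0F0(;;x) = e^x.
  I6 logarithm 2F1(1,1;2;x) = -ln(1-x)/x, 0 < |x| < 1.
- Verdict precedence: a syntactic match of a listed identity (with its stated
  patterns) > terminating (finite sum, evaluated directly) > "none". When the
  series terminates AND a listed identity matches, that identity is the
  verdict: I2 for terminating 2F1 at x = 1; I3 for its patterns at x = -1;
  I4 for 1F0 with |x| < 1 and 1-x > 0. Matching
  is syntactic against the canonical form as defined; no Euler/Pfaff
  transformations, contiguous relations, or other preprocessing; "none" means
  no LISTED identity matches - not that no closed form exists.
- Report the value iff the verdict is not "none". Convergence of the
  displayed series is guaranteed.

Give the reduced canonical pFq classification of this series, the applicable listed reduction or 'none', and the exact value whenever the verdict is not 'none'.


Key observation: t_0 being -6/11, cancel k^2 + 1 from the displayed ratio first; then prefactor -6/11.
Step ratio: r(k) = 2 * (k-12) / [(k-1/2) (k+3/2) (k+1)] ; factor over Q: parameters, x = 2, and C = -6/11.

With C = -6/11: the canonical form is 1F2(-12; -1/2, 3/2; 2). Verdict: terminating - upper -12 stops the sum at k = 12; the 13 terms are added exactly. Value: 238944020402999470904902/36233345413496309203125.


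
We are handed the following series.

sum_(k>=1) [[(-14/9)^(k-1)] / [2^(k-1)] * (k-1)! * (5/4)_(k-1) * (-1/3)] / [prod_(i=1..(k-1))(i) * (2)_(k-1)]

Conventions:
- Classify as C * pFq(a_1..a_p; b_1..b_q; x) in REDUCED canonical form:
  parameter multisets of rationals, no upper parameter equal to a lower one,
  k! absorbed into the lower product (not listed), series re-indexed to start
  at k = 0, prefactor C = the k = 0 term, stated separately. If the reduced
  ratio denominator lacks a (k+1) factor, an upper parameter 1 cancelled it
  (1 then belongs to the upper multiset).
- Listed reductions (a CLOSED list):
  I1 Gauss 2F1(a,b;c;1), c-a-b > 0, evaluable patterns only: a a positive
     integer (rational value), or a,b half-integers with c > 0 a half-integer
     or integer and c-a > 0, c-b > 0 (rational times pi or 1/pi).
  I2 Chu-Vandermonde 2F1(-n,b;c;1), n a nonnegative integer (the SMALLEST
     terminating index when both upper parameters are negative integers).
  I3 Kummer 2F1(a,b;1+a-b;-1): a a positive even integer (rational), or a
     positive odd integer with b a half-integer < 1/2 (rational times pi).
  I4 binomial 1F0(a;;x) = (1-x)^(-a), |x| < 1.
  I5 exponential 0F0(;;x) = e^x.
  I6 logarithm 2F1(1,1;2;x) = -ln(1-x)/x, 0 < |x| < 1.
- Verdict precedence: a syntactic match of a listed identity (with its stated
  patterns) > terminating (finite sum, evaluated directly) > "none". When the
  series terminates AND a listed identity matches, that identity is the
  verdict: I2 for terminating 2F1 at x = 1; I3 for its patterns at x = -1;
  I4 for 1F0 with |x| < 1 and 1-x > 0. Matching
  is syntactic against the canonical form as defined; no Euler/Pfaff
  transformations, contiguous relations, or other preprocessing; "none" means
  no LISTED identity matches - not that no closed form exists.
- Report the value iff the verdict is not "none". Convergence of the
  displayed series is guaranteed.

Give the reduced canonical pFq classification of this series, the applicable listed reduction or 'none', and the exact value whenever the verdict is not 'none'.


x = -7/9 here; the reduced form reads 2F1, upper {1, 5/4}, lower {2}, C = -1/3. Verdict: none (x = -7/9): each listed identity misses the multisets {1, 5/4} ; {2}.

Key observation: t_0 being -1/3, the product of the first k integers (prefactor -1/3) is k!.
Adjacent-term ratio: r(k) = (-7/9) * (k+1) (k+5/4) / [(k+2) (k+1)] - poly over poly, x = (-7/9) from leading terms; C = -1/3 at k = 0.


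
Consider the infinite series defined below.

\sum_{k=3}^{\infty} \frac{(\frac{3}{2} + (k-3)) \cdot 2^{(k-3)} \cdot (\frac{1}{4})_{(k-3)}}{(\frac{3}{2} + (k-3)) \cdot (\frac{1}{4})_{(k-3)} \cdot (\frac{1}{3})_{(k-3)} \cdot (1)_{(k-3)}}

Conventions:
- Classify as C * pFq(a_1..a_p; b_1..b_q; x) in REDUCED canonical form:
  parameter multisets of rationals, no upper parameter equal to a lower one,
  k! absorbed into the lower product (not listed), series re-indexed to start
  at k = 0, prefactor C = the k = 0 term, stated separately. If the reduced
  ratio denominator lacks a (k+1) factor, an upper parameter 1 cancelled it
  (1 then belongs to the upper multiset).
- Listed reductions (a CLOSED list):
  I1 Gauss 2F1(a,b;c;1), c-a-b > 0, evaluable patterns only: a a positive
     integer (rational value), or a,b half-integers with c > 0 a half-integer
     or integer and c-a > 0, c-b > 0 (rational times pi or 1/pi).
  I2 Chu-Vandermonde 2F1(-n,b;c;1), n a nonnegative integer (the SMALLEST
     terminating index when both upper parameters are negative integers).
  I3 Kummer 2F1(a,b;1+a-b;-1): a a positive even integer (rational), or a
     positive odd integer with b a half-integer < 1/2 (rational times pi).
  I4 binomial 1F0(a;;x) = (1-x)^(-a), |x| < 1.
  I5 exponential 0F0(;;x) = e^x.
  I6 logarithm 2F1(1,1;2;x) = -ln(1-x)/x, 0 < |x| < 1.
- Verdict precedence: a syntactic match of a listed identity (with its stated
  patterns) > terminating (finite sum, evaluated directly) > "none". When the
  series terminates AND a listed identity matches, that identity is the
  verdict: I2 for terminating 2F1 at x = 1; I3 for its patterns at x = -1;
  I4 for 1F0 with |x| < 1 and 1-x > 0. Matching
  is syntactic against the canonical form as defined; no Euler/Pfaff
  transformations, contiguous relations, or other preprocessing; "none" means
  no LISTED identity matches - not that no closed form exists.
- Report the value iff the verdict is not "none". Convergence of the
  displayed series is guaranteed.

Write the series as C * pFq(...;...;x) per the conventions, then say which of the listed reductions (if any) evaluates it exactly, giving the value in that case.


With C = 1: the canonical form is 0F1(-; \frac{1}{3}; 2). Verdict: none. No listed pattern accepts 0F1(-; \frac{1}{3}; 2).

Key observation: t_0 being 1, (1)_k (C = 1) is k! itself.
Ratio: r(k) = 2 * 1 / [(k+\frac{1}{3}) (k+1)] - poly over poly, x = 2 from leading terms; C = 1 at k = 0.


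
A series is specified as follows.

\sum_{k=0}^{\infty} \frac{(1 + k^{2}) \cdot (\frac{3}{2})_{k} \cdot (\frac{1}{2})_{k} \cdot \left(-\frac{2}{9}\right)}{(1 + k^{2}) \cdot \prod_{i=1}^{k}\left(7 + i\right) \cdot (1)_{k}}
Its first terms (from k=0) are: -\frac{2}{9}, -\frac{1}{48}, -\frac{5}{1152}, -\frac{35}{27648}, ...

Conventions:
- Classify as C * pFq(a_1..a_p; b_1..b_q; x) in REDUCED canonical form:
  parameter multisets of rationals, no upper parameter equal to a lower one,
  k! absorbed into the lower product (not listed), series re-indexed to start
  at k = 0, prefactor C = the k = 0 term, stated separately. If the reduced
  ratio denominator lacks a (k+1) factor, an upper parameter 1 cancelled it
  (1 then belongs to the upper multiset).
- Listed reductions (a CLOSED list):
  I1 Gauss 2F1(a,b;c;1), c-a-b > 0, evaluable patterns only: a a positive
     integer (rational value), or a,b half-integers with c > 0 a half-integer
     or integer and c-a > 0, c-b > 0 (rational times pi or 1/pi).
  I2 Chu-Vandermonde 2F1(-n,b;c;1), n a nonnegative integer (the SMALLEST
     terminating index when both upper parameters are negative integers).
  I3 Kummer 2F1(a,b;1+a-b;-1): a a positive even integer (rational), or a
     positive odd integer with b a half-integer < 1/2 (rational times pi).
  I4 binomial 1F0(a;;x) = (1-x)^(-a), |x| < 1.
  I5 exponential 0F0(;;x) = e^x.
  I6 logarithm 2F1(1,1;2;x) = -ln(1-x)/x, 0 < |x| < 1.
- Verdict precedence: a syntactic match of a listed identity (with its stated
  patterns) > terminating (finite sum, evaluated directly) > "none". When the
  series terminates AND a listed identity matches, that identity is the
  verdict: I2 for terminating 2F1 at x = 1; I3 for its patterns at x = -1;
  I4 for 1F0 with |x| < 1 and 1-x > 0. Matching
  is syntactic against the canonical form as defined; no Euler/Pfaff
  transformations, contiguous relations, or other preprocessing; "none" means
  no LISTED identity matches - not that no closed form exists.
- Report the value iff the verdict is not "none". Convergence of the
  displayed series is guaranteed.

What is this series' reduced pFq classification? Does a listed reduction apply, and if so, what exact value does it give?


With C = -\frac{2}{9}: the canonical form is 2F1(\frac{1}{2}, \frac{3}{2}; 8; 1). Verdict: Gauss (I1, half-integer pattern) matches (x = 1; upper {\frac{1}{2}, \frac{3}{2}} half-integers, c = 8 in the evaluable pattern). Hence: \left(-\frac{2097152}{2675673}\right) / \pi.

Key observation: t_0 = -\frac{2}{9} here, and (1)_k (prefactor -2/9) is k! itself.
Step ratio: r(k) = 1 * (k+\frac{1}{2}) (k+\frac{3}{2}) / [(k+8) (k+1)] - rational in k, leading ratio 1; with t_0 = -\frac{2}{9}, classification follows.


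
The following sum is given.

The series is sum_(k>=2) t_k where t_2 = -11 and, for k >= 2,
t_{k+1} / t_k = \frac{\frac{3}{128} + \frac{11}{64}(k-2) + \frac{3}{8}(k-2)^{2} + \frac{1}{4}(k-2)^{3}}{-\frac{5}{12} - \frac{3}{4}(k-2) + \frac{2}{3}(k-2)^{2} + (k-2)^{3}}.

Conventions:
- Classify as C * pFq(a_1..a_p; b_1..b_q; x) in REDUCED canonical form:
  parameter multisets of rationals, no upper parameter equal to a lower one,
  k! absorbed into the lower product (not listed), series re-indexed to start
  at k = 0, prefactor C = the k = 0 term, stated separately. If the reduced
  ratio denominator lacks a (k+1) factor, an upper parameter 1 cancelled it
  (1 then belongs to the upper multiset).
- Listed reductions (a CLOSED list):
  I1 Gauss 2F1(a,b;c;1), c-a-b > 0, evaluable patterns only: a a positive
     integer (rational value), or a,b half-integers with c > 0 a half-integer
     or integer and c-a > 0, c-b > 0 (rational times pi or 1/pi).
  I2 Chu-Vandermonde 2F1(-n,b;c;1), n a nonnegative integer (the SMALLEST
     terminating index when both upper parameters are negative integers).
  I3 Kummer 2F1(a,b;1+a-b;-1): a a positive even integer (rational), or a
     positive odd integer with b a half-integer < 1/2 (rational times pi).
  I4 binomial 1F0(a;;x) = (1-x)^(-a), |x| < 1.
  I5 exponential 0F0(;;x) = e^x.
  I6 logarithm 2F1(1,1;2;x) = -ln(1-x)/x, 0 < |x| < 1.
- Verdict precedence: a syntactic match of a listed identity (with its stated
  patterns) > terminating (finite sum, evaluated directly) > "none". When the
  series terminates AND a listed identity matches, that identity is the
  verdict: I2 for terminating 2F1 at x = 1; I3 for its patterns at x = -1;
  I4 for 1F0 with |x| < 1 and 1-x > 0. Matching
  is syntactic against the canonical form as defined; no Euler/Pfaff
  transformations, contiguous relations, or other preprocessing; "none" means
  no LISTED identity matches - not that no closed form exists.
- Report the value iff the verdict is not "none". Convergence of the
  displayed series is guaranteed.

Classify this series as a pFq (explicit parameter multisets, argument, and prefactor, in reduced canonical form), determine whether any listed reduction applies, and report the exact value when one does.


With C = -11: the canonical form is 2F1(\frac{1}{4}, \frac{3}{4}; -\frac{5}{6}; \frac{1}{4}). Verdict: none - at argument \frac{1}{4} the multisets {\frac{1}{4}, \frac{3}{4}} ; {-\frac{5}{6}} match no listed identity.

First insight: t_0 being -11, the ratio is unreduced: k + 1/2 divides both sides (C = -11, x = 1/4).
Step ratio: r(k) = \frac{1}{4} * (k+\frac{1}{4}) (k+\frac{3}{4}) / [(k-\frac{5}{6}) (k+1)] - rational; roots negated = parameters, x = \frac{1}{4}, C = -11.


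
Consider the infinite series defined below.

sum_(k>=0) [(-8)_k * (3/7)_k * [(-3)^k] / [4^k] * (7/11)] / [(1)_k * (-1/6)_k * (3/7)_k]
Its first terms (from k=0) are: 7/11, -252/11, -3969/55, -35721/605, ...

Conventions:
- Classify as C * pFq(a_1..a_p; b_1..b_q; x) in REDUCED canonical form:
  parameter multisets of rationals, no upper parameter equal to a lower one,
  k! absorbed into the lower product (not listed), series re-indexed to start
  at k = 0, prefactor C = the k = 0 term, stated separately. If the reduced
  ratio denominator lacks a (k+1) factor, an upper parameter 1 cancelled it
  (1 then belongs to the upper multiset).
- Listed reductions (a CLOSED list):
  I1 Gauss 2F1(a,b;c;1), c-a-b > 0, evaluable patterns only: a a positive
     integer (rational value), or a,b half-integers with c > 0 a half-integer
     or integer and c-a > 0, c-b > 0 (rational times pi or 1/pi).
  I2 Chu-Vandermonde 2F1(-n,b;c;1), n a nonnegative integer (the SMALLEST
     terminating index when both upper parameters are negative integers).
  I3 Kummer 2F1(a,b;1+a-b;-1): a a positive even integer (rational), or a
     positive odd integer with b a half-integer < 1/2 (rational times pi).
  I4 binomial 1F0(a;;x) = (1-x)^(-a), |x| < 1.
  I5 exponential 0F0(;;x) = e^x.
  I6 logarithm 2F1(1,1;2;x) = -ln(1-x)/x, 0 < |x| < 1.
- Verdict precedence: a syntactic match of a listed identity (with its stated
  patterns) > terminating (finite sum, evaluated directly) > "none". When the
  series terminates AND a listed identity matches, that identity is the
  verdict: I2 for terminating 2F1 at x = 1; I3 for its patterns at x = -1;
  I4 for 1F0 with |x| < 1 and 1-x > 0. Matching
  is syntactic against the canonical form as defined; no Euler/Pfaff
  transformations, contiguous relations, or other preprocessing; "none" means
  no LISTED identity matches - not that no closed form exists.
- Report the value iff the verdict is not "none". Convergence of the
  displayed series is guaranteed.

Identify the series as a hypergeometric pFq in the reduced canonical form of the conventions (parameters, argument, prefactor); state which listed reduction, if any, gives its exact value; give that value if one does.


Canonical form: C = 7/11 times 1F1 with upper {-8}, lower {-1/6}, x = -3/4. Verdict: terminating - upper parameter -8 makes this a finite sum (last index 8), evaluated exactly. Hence: -12695634907277/72003557120.

The tell: t_0 = 7/11 here, and the two geometric factors (C = 7/11) combine into one argument.
Term ratio: r(k) = (-3/4) * (k-8) / [(k-1/6) (k+1)] ; factor over Q: parameters, x = (-3/4), and C = 7/11.


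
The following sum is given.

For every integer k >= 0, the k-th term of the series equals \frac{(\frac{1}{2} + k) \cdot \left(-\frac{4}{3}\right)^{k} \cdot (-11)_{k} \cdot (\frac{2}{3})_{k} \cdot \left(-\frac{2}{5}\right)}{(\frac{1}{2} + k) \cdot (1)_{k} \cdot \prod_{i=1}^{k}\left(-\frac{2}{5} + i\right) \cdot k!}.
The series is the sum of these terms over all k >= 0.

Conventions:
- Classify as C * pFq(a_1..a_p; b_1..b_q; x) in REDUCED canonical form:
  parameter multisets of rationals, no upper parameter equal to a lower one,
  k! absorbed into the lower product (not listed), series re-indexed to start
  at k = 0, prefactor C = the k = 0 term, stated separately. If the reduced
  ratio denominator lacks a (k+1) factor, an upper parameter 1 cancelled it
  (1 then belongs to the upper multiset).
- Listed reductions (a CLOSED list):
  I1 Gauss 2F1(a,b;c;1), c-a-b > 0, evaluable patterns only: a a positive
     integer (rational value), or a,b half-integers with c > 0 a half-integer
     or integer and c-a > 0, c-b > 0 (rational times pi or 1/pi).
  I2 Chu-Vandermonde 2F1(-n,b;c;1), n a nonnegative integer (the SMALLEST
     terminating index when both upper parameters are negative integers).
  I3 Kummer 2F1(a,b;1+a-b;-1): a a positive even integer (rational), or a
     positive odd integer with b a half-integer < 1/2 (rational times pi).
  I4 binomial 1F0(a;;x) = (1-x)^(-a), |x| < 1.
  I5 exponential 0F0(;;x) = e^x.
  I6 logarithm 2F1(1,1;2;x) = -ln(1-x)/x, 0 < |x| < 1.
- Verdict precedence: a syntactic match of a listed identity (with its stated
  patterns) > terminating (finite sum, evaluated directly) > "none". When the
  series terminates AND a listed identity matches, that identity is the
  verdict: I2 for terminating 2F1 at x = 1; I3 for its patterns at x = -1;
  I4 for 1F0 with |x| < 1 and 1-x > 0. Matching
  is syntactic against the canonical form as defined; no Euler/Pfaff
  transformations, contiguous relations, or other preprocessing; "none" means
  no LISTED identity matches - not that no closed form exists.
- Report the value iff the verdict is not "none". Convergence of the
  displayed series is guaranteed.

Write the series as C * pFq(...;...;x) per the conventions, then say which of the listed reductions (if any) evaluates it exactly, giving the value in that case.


The tell: t_0 being -\frac{2}{5}, striking the common factor k + 1/2 reduces the term (C = -2/5).
Ratio: r(k) = -\frac{4}{3} * (k-11) (k+\frac{2}{3}) / [(k+\frac{3}{5}) (k+1) (k+1)] - poly over poly, x = -\frac{4}{3} from leading terms; C = -\frac{2}{5} at k = 0.

Canonical form: C = -\frac{2}{5} times 2F2 with upper {-11, \frac{2}{3}}, lower {\frac{3}{5}, 1}, x = -\frac{4}{3}. Verdict: terminating at k = 11: the factor (-11)_k kills every later term; summing the 12 survivors is exact. Hence: -\frac{281834876175574492141263302}{3078851484945723227145405}.


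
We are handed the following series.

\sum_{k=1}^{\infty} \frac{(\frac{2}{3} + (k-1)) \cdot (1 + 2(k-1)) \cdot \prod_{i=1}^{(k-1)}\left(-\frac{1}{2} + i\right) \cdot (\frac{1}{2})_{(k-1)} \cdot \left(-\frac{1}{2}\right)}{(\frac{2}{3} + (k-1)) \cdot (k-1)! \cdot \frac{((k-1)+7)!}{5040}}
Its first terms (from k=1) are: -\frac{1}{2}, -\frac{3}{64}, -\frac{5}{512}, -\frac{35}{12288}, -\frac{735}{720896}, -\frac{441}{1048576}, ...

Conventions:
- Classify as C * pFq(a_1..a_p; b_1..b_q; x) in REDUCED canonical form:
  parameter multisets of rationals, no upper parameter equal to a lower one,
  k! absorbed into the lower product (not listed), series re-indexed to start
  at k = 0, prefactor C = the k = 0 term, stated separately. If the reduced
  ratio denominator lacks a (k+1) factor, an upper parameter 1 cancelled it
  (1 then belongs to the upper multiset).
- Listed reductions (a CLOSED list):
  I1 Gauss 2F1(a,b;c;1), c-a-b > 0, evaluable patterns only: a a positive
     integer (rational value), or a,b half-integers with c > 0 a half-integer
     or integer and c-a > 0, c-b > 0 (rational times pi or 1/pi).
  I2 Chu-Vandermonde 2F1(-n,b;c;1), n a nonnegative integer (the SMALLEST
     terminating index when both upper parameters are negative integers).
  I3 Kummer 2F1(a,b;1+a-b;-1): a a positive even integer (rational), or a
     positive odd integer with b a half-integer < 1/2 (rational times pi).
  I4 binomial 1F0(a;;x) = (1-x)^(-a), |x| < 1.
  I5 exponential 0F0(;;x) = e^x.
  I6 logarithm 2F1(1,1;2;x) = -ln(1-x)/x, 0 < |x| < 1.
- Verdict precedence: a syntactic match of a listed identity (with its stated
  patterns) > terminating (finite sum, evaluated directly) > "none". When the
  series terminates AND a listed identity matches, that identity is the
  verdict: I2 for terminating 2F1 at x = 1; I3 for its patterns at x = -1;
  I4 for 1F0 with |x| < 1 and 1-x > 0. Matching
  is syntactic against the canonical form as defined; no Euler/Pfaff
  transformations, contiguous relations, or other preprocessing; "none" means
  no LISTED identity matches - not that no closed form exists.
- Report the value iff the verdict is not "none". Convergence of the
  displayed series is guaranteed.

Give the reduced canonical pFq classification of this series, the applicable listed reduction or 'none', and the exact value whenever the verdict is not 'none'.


Reduced: x = 1, 2F1, upper = {\frac{1}{2}, \frac{3}{2}}, lower = {8}, C = -\frac{1}{2}. Verdict: this is the half-integer Gauss pattern (I1) (x = 1; upper {\frac{1}{2}, \frac{3}{2}} half-integers, c = 8 in the evaluable pattern). Sum: \left(-\frac{524288}{297297}\right) / \pi.

The tell: t_0 being -\frac{1}{2}, the (2k+1) factor (C = -1/2, x = 1) shifts (1/2)_k to (3/2)_k.
Step ratio: r(k) = 1 * (k+\frac{1}{2}) (k+\frac{3}{2}) / [(k+8) (k+1)] - rational; roots negated = parameters, x = 1, C = -\frac{1}{2}.


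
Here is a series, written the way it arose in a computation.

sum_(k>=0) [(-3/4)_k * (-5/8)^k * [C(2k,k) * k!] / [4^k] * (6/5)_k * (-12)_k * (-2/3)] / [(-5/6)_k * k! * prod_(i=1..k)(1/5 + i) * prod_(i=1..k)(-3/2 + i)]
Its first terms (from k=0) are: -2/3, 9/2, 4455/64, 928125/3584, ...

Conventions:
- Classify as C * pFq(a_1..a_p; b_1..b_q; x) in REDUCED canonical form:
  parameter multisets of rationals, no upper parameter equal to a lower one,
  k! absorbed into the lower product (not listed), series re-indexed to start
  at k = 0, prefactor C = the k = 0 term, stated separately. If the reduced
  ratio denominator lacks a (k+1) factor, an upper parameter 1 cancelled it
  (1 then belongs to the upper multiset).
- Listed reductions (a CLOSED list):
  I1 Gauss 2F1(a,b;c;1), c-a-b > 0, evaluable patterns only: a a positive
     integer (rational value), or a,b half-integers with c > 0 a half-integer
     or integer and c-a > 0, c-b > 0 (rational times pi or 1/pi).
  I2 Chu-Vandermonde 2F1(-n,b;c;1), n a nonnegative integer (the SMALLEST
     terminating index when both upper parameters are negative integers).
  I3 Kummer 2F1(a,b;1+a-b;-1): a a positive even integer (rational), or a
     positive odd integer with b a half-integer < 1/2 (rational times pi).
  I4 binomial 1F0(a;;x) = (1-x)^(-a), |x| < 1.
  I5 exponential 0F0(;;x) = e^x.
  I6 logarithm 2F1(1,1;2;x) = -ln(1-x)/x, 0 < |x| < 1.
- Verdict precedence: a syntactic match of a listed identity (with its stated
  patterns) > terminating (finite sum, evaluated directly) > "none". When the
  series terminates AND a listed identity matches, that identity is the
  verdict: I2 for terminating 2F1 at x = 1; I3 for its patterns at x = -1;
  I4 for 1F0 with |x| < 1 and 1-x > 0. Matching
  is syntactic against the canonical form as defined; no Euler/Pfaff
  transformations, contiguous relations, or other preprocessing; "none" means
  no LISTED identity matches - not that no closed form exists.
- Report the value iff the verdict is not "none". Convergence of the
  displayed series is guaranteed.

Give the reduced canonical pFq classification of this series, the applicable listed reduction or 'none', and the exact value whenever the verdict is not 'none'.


Prefactor -2/3, argument -5/8: 3F2 with upper {-12, -3/4, 1/2} over lower {-5/6, -1/2}. Verdict: terminating (-12 upstairs). 13 nonzero terms in all; added directly. Hence: 44037917389064101061749921061/15373961625565348874944512.

Structural cue: with t_0 = -2/3, the parameter 6/5 appears in both the upper and lower lists and cancels.
Ratio: r(k) = (-5/8) * (k-12) (k-3/4) (k+1/2) / [(k-5/6) (k-1/2) (k+1)] ; factor over Q: parameters, x = (-5/8), and C = -2/3.


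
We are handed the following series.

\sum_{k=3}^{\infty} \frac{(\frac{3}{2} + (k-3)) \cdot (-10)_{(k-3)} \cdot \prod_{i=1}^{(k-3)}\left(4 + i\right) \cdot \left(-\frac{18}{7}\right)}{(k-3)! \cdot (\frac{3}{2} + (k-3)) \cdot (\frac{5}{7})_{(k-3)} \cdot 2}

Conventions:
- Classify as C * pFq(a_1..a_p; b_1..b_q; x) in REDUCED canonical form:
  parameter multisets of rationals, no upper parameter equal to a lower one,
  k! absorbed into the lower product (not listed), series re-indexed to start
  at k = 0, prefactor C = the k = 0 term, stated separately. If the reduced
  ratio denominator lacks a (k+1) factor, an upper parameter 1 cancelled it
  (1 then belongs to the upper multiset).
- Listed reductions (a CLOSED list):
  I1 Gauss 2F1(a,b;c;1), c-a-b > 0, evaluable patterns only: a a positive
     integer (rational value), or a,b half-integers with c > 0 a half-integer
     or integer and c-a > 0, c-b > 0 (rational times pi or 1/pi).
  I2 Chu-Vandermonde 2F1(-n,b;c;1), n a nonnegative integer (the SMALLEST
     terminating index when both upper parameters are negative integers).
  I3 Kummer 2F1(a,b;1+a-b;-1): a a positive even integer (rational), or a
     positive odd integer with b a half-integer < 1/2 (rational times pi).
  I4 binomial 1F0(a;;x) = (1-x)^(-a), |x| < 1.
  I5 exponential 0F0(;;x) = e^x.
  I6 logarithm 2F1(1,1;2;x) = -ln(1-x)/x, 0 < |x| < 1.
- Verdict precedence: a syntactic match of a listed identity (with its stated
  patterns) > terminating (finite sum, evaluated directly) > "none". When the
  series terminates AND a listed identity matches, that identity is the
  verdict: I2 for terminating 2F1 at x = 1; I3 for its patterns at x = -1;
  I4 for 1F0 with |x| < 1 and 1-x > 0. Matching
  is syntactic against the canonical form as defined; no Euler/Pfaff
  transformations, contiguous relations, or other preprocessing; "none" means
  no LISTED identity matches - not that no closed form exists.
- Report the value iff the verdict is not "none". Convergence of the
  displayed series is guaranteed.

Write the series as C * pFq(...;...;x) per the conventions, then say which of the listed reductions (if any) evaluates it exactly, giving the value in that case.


Classification (C = -\frac{9}{7}): 2F1 with upper {-10, 5}, lower {\frac{5}{7}}, argument x = 1. Verdict: Chu-Vandermonde (I2) applies (terminating 2F1 at x = 1 with n = 10, b = 5, c = \frac{5}{7}). Hence: \frac{207}{341173}.

First insight: t_0 being -\frac{9}{7}, the constant factors (C = -9/7) combine into one prefactor.
Step ratio: r(k) = 1 * (k-10) (k+5) / [(k+\frac{5}{7}) (k+1)] - poly over poly, x = 1 from leading terms; C = -\frac{9}{7} at k = 0.


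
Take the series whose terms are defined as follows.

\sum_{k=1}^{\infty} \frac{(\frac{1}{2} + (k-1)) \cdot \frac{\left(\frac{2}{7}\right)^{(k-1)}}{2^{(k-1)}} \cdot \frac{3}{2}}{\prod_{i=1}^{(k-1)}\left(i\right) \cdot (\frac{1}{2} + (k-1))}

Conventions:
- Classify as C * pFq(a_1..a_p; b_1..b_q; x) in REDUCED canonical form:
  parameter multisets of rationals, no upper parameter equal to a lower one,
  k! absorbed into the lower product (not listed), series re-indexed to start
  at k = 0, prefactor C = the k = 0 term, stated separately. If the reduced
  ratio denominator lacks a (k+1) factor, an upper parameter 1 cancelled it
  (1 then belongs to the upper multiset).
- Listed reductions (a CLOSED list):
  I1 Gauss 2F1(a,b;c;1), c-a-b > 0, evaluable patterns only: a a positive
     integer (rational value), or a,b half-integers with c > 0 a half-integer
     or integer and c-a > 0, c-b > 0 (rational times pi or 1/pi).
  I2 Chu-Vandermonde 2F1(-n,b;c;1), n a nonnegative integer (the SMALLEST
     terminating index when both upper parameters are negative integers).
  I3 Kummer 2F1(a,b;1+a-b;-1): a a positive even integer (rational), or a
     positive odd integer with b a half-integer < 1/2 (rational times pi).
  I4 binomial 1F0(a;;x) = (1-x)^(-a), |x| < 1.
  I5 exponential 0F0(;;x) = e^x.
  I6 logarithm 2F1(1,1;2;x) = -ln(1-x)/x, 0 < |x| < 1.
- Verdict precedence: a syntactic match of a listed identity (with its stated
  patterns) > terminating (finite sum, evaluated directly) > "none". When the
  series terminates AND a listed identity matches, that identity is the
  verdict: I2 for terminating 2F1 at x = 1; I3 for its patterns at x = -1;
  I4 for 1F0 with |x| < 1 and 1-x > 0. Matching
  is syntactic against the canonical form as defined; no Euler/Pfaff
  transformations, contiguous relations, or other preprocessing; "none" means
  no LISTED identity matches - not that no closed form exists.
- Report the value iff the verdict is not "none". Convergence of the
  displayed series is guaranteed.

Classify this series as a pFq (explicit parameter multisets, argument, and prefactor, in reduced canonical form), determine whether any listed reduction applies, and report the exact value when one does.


Structural cue: t_0 = \frac{3}{2} here, and the two k-th powers (C = 3/2) combine into one argument.
Adjacent-term ratio: r(k) = \frac{1}{7} * 1 / [(k+1)] - rational in k. x = \frac{1}{7}; t_0 = \frac{3}{2}; negate the roots.

This is \frac{3}{2} * 0F0(-; -; \frac{1}{7}) in reduced canonical form. Verdict (x = \frac{1}{7}): exponential (I5) applies (the 0F0 exponential series at x = \frac{1}{7}). Exact value: \frac{3}{2} \cdot e^{\frac{1}{7}}.


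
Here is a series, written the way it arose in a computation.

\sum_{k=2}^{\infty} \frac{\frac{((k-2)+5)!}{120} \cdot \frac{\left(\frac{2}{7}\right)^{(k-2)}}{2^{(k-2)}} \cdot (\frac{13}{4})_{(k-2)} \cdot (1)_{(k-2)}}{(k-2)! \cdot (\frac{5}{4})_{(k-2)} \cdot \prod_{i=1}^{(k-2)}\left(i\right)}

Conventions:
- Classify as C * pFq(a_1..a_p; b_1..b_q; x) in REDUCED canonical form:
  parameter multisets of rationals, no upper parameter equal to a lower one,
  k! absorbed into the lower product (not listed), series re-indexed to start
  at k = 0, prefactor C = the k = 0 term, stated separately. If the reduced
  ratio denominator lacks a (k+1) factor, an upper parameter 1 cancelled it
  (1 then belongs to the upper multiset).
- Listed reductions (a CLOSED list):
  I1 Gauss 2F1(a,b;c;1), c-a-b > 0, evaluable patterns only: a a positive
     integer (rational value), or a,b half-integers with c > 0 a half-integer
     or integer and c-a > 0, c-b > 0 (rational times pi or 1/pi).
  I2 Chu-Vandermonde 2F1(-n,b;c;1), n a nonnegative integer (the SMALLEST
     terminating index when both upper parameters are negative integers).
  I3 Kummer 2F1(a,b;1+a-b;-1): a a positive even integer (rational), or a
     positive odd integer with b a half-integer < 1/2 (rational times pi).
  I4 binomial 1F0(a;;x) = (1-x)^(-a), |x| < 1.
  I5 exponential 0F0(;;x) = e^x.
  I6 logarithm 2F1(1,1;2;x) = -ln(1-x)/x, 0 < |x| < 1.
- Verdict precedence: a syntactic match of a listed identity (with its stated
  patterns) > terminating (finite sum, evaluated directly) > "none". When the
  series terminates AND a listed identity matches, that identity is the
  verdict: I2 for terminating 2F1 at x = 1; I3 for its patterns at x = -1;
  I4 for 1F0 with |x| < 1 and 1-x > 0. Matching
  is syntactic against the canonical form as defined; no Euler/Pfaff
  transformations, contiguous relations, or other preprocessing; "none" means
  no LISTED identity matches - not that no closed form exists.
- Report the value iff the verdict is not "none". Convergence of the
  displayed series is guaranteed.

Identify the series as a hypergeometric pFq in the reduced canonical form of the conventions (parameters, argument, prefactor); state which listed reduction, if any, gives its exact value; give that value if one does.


Classification (C = 1): 2F1 with upper {\frac{13}{4}, 6}, lower {\frac{5}{4}}, argument x = \frac{1}{7}. Verdict: none - at argument \frac{1}{7} the multisets {\frac{13}{4}, 6} ; {\frac{5}{4}} match no listed identity.

First insight: t_0 = 1 here, and the two k-th powers (C = 1) combine into one argument.
Adjacent-term ratio: r(k) = \frac{1}{7} * (k+\frac{13}{4}) (k+6) / [(k+\frac{5}{4}) (k+1)] - poly over poly, x = \frac{1}{7} from leading terms; C = 1 at k = 0.


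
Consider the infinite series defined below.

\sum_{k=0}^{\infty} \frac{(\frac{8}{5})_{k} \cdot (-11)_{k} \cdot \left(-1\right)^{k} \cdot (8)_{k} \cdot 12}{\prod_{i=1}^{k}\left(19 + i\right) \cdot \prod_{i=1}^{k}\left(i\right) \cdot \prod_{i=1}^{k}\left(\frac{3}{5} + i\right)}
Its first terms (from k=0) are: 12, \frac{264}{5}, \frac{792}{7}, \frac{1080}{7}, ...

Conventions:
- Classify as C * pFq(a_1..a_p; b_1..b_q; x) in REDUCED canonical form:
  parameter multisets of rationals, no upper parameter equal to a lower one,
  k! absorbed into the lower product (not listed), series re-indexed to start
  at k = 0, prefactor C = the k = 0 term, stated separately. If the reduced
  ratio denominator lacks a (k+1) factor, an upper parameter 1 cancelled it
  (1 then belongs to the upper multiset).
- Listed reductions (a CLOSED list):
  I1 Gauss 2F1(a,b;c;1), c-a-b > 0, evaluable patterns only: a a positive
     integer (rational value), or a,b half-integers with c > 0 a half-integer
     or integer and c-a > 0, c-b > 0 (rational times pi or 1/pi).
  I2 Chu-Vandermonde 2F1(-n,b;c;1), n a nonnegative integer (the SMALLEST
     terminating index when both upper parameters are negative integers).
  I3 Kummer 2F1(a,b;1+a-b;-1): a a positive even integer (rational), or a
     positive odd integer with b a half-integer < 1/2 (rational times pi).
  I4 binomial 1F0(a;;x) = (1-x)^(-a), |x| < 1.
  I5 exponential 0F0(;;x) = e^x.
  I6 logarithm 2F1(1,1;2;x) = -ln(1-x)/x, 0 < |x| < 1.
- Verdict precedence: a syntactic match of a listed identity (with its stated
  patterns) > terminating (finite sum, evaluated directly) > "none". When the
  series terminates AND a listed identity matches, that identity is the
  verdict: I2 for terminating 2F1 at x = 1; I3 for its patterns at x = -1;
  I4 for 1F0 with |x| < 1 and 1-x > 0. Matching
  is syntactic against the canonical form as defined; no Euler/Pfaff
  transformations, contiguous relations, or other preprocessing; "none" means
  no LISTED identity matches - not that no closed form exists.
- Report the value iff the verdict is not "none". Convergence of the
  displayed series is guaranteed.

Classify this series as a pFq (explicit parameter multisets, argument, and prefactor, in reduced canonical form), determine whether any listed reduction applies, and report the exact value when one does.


With C = 12: the canonical form is 2F1(-11, 8; 20; -1). Verdict: Kummer (I3) applies (x = -1; c = 20 equals 1+a-b for upper {-11, 8}: listed pattern). Value: \frac{23256}{35}.

Key step: t_0 = 12 here, and the product of the first k integers (C = 12, x = -1) is k!.
Term ratio: r(k) = -1 * (k-11) (k+8) / [(k+20) (k+1)] - rational in k. x = -1; t_0 = 12; negate the roots.


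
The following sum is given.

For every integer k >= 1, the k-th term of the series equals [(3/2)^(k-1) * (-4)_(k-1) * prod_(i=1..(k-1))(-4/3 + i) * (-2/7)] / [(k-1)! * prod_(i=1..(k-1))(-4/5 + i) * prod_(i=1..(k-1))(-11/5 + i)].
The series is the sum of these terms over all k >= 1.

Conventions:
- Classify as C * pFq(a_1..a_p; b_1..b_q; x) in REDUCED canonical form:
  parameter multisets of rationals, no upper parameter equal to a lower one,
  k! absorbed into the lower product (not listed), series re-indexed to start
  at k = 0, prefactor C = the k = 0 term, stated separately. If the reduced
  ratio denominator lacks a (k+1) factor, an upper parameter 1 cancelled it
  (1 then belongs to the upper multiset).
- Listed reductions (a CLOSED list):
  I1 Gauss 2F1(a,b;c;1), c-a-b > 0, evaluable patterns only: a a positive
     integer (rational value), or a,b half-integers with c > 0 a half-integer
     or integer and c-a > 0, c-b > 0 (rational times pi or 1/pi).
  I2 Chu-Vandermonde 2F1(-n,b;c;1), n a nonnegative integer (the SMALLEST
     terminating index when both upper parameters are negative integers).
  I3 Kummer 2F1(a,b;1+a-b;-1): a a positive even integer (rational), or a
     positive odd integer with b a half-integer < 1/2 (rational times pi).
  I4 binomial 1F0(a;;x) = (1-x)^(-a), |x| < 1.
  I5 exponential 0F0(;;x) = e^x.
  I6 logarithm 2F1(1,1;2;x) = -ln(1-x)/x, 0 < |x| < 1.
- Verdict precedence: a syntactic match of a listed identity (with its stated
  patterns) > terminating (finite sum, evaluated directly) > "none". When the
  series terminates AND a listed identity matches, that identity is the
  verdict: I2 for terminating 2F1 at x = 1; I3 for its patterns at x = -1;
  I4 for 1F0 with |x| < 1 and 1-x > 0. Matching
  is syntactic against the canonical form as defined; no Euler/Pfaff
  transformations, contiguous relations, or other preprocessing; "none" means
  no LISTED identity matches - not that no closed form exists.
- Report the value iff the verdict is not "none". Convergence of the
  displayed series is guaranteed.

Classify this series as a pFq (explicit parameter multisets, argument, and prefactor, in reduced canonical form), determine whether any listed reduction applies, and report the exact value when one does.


With C = -2/7: the canonical form is 2F2(-4, -1/3; -6/5, 1/5; 3/2). Verdict: terminating - upper parameter -4 makes this a finite sum (last index 4), evaluated exactly. Hence: 4255829/798336.

Key step: t_0 = -2/7 here, and the lower running product (C = -2/7) is a rising factorial.
Adjacent-term ratio: r(k) = (3/2) * (k-4) (k-1/3) / [(k-6/5) (k+1/5) (k+1)] - rational; roots negated = parameters, x = (3/2), C = -2/7.


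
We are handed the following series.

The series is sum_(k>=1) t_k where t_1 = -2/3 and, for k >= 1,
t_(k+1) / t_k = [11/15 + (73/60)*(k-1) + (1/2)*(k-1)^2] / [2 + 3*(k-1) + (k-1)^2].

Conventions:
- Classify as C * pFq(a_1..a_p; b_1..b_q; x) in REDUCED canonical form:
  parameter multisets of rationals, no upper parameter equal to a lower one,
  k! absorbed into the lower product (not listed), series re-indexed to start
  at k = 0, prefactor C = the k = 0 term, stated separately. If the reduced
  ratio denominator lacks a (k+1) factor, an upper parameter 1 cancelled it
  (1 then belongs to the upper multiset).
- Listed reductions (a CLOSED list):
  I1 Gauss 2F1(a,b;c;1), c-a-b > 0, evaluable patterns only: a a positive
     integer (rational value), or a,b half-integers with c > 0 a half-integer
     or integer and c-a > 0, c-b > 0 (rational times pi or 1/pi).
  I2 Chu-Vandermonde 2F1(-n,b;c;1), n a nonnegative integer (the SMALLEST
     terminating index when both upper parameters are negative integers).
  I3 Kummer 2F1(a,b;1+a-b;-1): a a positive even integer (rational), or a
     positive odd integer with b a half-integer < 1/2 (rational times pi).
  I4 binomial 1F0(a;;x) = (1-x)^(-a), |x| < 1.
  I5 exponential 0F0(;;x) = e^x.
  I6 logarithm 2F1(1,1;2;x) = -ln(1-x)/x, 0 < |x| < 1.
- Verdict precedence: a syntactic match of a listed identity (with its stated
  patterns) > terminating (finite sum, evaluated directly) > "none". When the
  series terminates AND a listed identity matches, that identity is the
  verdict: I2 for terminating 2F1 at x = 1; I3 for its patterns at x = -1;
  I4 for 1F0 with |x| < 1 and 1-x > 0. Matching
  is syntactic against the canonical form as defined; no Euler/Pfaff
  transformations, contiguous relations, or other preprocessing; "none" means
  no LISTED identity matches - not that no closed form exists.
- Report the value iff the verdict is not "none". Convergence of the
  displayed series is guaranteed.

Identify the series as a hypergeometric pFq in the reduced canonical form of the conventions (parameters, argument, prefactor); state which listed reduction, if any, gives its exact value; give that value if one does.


x = 1/2 here; the reduced form reads 2F1, upper {11/10, 4/3}, lower {2}, C = -2/3. Verdict: none - this 2F1 at x = 1/2 matches no listed pattern, and upper {11/10, 4/3} holds no stopper.

First insight: with t_0 = -2/3, factor the ratio over Q (C = -2/3, x = 1/2): negated roots = parameters.
Term ratio: r(k) = (1/2) * (k+11/10) (k+4/3) / [(k+2) (k+1)] - poly over poly, x = (1/2) from leading terms; C = -2/3 at k = 0.


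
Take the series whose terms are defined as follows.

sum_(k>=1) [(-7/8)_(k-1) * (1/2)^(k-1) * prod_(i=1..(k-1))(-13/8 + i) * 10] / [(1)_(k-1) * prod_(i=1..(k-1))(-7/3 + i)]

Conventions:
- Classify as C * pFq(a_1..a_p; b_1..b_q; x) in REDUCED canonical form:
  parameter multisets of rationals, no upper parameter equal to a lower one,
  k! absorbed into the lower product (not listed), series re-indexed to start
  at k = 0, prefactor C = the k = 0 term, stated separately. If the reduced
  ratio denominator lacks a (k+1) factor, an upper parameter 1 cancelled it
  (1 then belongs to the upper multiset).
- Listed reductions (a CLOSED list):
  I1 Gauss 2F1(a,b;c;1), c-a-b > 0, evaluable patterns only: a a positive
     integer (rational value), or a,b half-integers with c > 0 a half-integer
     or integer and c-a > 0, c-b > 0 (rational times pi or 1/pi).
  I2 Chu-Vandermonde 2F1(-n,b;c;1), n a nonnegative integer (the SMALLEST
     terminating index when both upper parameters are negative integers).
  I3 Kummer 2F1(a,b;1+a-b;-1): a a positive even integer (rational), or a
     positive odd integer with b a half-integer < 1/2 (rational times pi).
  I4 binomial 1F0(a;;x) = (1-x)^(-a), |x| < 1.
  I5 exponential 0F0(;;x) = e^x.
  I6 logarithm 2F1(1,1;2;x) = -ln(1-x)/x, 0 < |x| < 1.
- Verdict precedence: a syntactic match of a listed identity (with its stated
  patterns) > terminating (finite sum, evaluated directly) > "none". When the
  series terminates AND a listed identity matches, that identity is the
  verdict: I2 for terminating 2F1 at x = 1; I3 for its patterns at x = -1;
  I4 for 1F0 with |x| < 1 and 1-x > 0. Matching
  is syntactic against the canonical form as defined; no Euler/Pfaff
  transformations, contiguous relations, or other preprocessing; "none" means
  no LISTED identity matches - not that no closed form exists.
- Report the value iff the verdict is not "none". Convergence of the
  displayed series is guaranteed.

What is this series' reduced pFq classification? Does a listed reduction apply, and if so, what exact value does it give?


The tell: t_0 being 10, the running product (prefactor 10) telescopes to a rising factorial.
Ratio: r(k) = (1/2) * (k-7/8) (k-5/8) / [(k-4/3) (k+1)] - rational in k. x = (1/2); t_0 = 10; negate the roots.

At argument 1/2: a 2F1 with upper {-7/8, -5/8}, lower {-4/3}, scaled by C = 10. Verdict: none - this 2F1 at x = 1/2 matches no listed pattern, and upper {-7/8, -5/8} holds no stopper.
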